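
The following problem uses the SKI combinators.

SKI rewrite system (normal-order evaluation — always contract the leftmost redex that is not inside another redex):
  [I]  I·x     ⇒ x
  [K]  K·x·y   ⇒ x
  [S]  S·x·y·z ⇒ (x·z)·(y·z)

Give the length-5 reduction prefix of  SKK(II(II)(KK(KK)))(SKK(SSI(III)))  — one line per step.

Answer: after 5 steps: I(KK(KK))(SKK(SSI(III)))

Working:
  start: SKK(II(II)(KK(KK)))(SKK(SSI(III)))
  →1  K(II(II)(KK(KK)))(K(II(II)(KK(KK))))(SKK(SSI(III)))
  →2  II(II)(KK(KK))(SKK(SSI(III)))
  →3  I(II)(KK(KK))(SKK(SSI(III)))
  →4  II(KK(KK))(SKK(SSI(III)))
  →5  I(KK(KK))(SKK(SSI(III)))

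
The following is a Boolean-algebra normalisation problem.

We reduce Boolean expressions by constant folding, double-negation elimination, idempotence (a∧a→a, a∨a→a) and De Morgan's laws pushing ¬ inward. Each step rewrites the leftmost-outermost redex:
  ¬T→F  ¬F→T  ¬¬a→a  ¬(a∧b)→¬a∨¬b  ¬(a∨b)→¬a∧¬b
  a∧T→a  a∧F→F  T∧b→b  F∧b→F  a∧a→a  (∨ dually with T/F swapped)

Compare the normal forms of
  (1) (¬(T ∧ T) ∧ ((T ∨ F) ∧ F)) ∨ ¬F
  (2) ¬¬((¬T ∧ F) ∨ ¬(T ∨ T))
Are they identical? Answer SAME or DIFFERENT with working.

Term A:
  start: (¬(T ∧ T) ∧ ((T ∨ F) ∧ F)) ∨ ¬F
  [1] ((¬T ∨ ¬T) ∧ ((T ∨ F) ∧ F)) ∨ ¬F
  [2] (¬T ∧ ((T ∨ F) ∧ F)) ∨ ¬F
  [3] (F ∧ ((T ∨ F) ∧ F)) ∨ ¬F
  [4] F ∨ ¬F
  [5] ¬F
  [6] T

Term B:
  start: ¬¬((¬T ∧ F) ∨ ¬(T ∨ T))
  [1] (¬T ∧ F) ∨ ¬(T ∨ T)
  [2] F ∨ ¬(T ∨ T)
  [3] ¬(T ∨ T)
  [4] ¬T ∧ ¬T
  [5] ¬T
  [6] F

Answer: DIFFERENT — A ⇓ T, B ⇓ F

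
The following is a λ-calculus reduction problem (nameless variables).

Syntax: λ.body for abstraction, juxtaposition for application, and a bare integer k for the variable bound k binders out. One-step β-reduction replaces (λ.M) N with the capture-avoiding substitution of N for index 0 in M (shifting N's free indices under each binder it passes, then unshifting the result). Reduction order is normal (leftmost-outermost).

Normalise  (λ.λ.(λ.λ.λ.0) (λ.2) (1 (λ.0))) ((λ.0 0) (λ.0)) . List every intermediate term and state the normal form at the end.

Answer: normal form = λ.λ.0  (in 3 steps)

Derivation:
  start: (λ.λ.(λ.λ.λ.0) (λ.2) (1 (λ.0))) ((λ.0 0) (λ.0))
  →1  λ.(λ.λ.λ.0) (λ.(λ.0 0) (λ.0)) ((λ.0 0) (λ.0) (λ.0))
  →2  λ.(λ.λ.0) ((λ.0 0) (λ.0) (λ.0))
  →3  λ.λ.0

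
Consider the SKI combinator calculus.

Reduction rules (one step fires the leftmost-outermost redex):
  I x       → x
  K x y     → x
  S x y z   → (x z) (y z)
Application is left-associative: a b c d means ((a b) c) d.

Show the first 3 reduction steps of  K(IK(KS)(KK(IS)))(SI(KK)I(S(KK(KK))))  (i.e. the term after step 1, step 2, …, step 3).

Answer: after 3 steps: KS

Derivation:
  start: K(IK(KS)(KK(IS)))(SI(KK)I(S(KK(KK))))
  →1  IK(KS)(KK(IS))
  →2  K(KS)(KK(IS))
  →3  KS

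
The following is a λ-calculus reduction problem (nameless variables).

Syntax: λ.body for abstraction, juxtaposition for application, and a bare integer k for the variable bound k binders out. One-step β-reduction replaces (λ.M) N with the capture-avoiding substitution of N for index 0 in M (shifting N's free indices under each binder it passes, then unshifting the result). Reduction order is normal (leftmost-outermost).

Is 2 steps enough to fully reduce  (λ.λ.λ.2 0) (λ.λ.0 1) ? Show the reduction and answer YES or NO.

  start: (λ.λ.λ.2 0) (λ.λ.0 1)
  step 1: λ.λ.(λ.λ.0 1) 0
  step 2: λ.λ.λ.0 1

Answer: YES — reaches normal form λ.λ.λ.0 1 in 2 ≤ 2 steps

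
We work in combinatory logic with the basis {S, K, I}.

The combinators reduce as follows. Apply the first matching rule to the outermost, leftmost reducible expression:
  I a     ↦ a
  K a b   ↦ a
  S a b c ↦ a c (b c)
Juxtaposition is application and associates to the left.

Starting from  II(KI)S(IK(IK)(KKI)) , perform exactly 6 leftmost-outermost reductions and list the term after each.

Answer: after 6 steps: IK

Working:
  start: II(KI)S(IK(IK)(KKI))
  →1  I(KI)S(IK(IK)(KKI))
  →2  KIS(IK(IK)(KKI))
  →3  I(IK(IK)(KKI))
  →4  IK(IK)(KKI)
  →5  K(IK)(KKI)
  →6  IK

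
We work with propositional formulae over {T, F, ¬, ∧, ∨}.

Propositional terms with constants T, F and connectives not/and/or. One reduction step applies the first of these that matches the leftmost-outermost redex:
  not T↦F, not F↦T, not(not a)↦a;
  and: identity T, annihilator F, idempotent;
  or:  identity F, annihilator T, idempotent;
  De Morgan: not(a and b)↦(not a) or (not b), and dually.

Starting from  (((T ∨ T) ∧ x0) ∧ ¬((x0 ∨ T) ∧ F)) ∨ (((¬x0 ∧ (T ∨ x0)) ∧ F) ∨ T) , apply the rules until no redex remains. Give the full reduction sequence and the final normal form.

Answer: normal form = T  (in 11 steps)

Working:
  start: (((T ∨ T) ∧ x0) ∧ ¬((x0 ∨ T) ∧ F)) ∨ (((¬x0 ∧ (T ∨ x0)) ∧ F) ∨ T)
  [1] ((T ∧ x0) ∧ ¬((x0 ∨ T) ∧ F)) ∨ (((¬x0 ∧ (T ∨ x0)) ∧ F) ∨ T)
  [2] (x0 ∧ ¬((x0 ∨ T) ∧ F)) ∨ (((¬x0 ∧ (T ∨ x0)) ∧ F) ∨ T)
  [3] (x0 ∧ (¬(x0 ∨ T) ∨ ¬F)) ∨ (((¬x0 ∧ (T ∨ x0)) ∧ F) ∨ T)
  [4] (x0 ∧ ((¬x0 ∧ ¬T) ∨ ¬F)) ∨ (((¬x0 ∧ (T ∨ x0)) ∧ F) ∨ T)
  [5] (x0 ∧ ((¬x0 ∧ F) ∨ ¬F)) ∨ (((¬x0 ∧ (T ∨ x0)) ∧ F) ∨ T)
  [6] (x0 ∧ (F ∨ ¬F)) ∨ (((¬x0 ∧ (T ∨ x0)) ∧ F) ∨ T)
  [7] (x0 ∧ ¬F) ∨ (((¬x0 ∧ (T ∨ x0)) ∧ F) ∨ T)
  [8] (x0 ∧ T) ∨ (((¬x0 ∧ (T ∨ x0)) ∧ F) ∨ T)
  [9] x0 ∨ (((¬x0 ∧ (T ∨ x0)) ∧ F) ∨ T)
  [10] x0 ∨ T
  [11] T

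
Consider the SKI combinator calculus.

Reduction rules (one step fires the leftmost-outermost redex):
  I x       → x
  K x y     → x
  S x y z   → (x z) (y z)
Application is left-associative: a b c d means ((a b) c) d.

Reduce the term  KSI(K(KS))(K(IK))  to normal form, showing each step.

Answer: normal form = S(K(KS))(KK)  (in 2 steps)

Working:
  start: KSI(K(KS))(K(IK))
  →1  S(K(KS))(K(IK))
  →2  S(K(KS))(KK)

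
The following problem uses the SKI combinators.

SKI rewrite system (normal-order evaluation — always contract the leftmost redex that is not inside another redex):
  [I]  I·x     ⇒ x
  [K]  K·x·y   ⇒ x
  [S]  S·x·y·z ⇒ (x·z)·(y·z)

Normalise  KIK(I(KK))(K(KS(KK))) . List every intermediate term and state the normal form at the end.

  start: KIK(I(KK))(K(KS(KK)))
  step 1: I(I(KK))(K(KS(KK)))
  step 2: I(KK)(K(KS(KK)))
  step 3: KK(K(KS(KK)))
  step 4: K

Answer: normal form = K  (in 4 steps)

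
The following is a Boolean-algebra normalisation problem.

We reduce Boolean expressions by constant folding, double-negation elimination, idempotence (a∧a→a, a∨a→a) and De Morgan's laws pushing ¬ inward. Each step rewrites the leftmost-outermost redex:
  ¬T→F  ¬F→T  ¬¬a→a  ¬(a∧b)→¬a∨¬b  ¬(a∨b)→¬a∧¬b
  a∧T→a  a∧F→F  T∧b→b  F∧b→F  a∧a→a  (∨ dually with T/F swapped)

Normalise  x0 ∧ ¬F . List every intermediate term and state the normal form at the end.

Answer: normal form = x0  (in 2 steps)

Reduction:
  start: x0 ∧ ¬F
  →1  x0 ∧ T
  →2  x0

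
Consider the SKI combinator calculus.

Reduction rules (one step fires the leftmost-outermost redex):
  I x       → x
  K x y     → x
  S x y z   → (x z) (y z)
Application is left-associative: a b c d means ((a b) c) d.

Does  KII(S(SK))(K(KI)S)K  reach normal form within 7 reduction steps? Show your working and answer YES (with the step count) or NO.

  start: KII(S(SK))(K(KI)S)K
  →1  I(S(SK))(K(KI)S)K
  →2  S(SK)(K(KI)S)K
  →3  SKK(K(KI)SK)
  →4  K(K(KI)SK)(K(K(KI)SK))
  →5  K(KI)SK
  →6  KIK
  →7  I

Answer: YES — reaches normal form I in 7 ≤ 7 steps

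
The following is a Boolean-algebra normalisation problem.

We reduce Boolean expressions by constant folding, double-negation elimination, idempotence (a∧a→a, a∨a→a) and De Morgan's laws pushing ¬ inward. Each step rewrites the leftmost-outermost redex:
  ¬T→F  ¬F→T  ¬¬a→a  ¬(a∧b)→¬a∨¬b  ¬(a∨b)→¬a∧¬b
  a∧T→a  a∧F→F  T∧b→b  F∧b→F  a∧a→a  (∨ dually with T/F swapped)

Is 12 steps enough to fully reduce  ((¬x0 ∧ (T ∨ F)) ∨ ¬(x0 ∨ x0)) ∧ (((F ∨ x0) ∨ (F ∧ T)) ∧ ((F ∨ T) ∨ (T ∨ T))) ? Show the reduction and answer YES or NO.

Answer: YES — reaches normal form ¬x0 ∧ x0 in 11 ≤ 12 steps

Derivation:
  start: ((¬x0 ∧ (T ∨ F)) ∨ ¬(x0 ∨ x0)) ∧ (((F ∨ x0) ∨ (F ∧ T)) ∧ ((F ∨ T) ∨ (T ∨ T)))
  →1  ((¬x0 ∧ T) ∨ ¬(x0 ∨ x0)) ∧ (((F ∨ x0) ∨ (F ∧ T)) ∧ ((F ∨ T) ∨ (T ∨ T)))
  →2  (¬x0 ∨ ¬(x0 ∨ x0)) ∧ (((F ∨ x0) ∨ (F ∧ T)) ∧ ((F ∨ T) ∨ (T ∨ T)))
  →3  (¬x0 ∨ (¬x0 ∧ ¬x0)) ∧ (((F ∨ x0) ∨ (F ∧ T)) ∧ ((F ∨ T) ∨ (T ∨ T)))
  →4  (¬x0 ∨ ¬x0) ∧ (((F ∨ x0) ∨ (F ∧ T)) ∧ ((F ∨ T) ∨ (T ∨ T)))
  →5  ¬x0 ∧ (((F ∨ x0) ∨ (F ∧ T)) ∧ ((F ∨ T) ∨ (T ∨ T)))
  →6  ¬x0 ∧ ((x0 ∨ (F ∧ T)) ∧ ((F ∨ T) ∨ (T ∨ T)))
  →7  ¬x0 ∧ ((x0 ∨ F) ∧ ((F ∨ T) ∨ (T ∨ T)))
  →8  ¬x0 ∧ (x0 ∧ ((F ∨ T) ∨ (T ∨ T)))
  →9  ¬x0 ∧ (x0 ∧ (T ∨ (T ∨ T)))
  →10  ¬x0 ∧ (x0 ∧ T)
  →11  ¬x0 ∧ x0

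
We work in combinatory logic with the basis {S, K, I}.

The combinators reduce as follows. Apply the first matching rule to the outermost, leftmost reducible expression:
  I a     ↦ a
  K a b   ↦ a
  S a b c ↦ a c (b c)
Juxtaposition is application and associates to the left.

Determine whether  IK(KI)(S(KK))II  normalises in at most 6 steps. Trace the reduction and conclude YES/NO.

  start: IK(KI)(S(KK))II
  [1] K(KI)(S(KK))II
  [2] KIII
  [3] II
  [4] I

Answer: YES — reaches normal form I in 4 ≤ 6 steps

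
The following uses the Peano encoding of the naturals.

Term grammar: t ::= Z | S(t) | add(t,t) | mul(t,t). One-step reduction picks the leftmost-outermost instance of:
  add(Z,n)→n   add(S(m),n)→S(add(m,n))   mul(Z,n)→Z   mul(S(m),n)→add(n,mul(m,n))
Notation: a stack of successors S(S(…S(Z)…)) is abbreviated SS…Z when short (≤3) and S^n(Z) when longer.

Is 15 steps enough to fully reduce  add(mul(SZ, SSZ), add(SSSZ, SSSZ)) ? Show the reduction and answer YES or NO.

Answer: YES — reaches normal form S^8(Z) in 12 ≤ 15 steps

Derivation:
  start: add(mul(SZ, SSZ), add(SSSZ, SSSZ))
  [1] add(add(SSZ, mul(Z, SSZ)), add(SSSZ, SSSZ))
  [2] add(S(add(SZ, mul(Z, SSZ))), add(SSSZ, SSSZ))
  [3] S(add(add(SZ, mul(Z, SSZ)), add(SSSZ, SSSZ)))
  [4] S(add(S(add(Z, mul(Z, SSZ))), add(SSSZ, SSSZ)))
  [5] S(S(add(add(Z, mul(Z, SSZ)), add(SSSZ, SSSZ))))
  [6] S(S(add(mul(Z, SSZ), add(SSSZ, SSSZ))))
  [7] S(S(add(Z, add(SSSZ, SSSZ))))
  [8] S(S(add(SSSZ, SSSZ)))
  [9] S(S(S(add(SSZ, SSSZ))))
  [10] S(S(S(S(add(SZ, SSSZ)))))
  [11] S(S(S(S(S(add(Z, SSSZ))))))
  [12] S^8(Z)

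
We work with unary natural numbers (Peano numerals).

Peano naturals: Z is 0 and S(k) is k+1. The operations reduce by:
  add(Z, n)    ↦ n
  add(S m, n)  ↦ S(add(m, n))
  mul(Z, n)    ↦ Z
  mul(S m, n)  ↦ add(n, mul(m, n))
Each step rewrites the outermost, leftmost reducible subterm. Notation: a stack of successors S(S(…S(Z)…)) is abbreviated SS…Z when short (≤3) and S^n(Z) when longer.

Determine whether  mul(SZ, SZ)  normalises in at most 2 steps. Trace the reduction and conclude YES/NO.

Answer: NO — after 2 steps the term is S(add(Z, mul(Z, SZ))), not yet normal

Working:
  start: mul(SZ, SZ)
  step 1: add(SZ, mul(Z, SZ))
  step 2: S(add(Z, mul(Z, SZ)))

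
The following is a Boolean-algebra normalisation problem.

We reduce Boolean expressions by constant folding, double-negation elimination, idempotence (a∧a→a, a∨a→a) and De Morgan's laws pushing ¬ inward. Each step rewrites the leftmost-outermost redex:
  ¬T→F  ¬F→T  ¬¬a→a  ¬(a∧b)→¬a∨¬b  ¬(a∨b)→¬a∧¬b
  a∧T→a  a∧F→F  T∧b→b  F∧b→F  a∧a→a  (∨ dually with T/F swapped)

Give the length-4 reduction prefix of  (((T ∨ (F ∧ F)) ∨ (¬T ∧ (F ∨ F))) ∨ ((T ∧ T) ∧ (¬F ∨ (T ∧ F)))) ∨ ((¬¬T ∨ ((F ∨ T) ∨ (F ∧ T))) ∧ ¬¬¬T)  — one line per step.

Answer: after 4 steps: T

Working:
  start: (((T ∨ (F ∧ F)) ∨ (¬T ∧ (F ∨ F))) ∨ ((T ∧ T) ∧ (¬F ∨ (T ∧ F)))) ∨ ((¬¬T ∨ ((F ∨ T) ∨ (F ∧ T))) ∧ ¬¬¬T)
  →1  ((T ∨ (¬T ∧ (F ∨ F))) ∨ ((T ∧ T) ∧ (¬F ∨ (T ∧ F)))) ∨ ((¬¬T ∨ ((F ∨ T) ∨ (F ∧ T))) ∧ ¬¬¬T)
  →2  (T ∨ ((T ∧ T) ∧ (¬F ∨ (T ∧ F)))) ∨ ((¬¬T ∨ ((F ∨ T) ∨ (F ∧ T))) ∧ ¬¬¬T)
  →3  T ∨ ((¬¬T ∨ ((F ∨ T) ∨ (F ∧ T))) ∧ ¬¬¬T)
  →4  T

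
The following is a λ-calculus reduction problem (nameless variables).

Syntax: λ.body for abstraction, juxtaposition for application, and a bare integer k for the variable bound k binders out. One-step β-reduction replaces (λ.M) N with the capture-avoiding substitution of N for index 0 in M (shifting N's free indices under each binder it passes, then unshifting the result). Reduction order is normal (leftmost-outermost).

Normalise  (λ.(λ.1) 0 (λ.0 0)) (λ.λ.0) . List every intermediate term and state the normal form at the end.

  start: (λ.(λ.1) 0 (λ.0 0)) (λ.λ.0)
  [1] (λ.λ.λ.0) (λ.λ.0) (λ.0 0)
  [2] (λ.λ.0) (λ.0 0)
  [3] λ.0

Answer: normal form = λ.0  (in 3 steps)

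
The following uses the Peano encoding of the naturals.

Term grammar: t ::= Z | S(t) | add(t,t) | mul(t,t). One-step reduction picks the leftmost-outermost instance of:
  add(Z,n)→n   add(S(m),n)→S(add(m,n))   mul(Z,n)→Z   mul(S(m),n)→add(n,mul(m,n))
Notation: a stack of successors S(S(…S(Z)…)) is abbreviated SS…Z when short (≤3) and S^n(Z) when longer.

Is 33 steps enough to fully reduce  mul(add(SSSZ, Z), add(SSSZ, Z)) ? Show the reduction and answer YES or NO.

Answer: YES — reaches normal form S^9(Z) in 32 ≤ 33 steps

Working:
  start: mul(add(SSSZ, Z), add(SSSZ, Z))
  [1] mul(S(add(SSZ, Z)), add(SSSZ, Z))
  [2] add(add(SSSZ, Z), mul(add(SSZ, Z), add(SSSZ, Z)))
  [3] add(S(add(SSZ, Z)), mul(add(SSZ, Z), add(SSSZ, Z)))
  [4] S(add(add(SSZ, Z), mul(add(SSZ, Z), add(SSSZ, Z))))
  [5] S(add(S(add(SZ, Z)), mul(add(SSZ, Z), add(SSSZ, Z))))
  [6] S(S(add(add(SZ, Z), mul(add(SSZ, Z), add(SSSZ, Z)))))
  [7] S(S(add(S(add(Z, Z)), mul(add(SSZ, Z), add(SSSZ, Z)))))
  [8] S(S(S(add(add(Z, Z), mul(add(SSZ, Z), add(SSSZ, Z))))))
  [9] S(S(S(add(Z, mul(add(SSZ, Z), add(SSSZ, Z))))))
  [10] S(S(S(mul(add(SSZ, Z), add(SSSZ, Z)))))
  [11] S(S(S(mul(S(add(SZ, Z)), add(SSSZ, Z)))))
  [12] S(S(S(add(add(SSSZ, Z), mul(add(SZ, Z), add(SSSZ, Z))))))
  [13] S(S(S(add(S(add(SSZ, Z)), mul(add(SZ, Z), add(SSSZ, Z))))))
  [14] S(S(S(S(add(add(SSZ, Z), mul(add(SZ, Z), add(SSSZ, Z)))))))
  [15] S(S(S(S(add(S(add(SZ, Z)), mul(add(SZ, Z), add(SSSZ, Z)))))))
  [16] S(S(S(S(S(add(add(SZ, Z), mul(add(SZ, Z), add(SSSZ, Z))))))))
  [17] S(S(S(S(S(add(S(add(Z, Z)), mul(add(SZ, Z), add(SSSZ, Z))))))))
  [18] S(S(S(S(S(S(add(add(Z, Z), mul(add(SZ, Z), add(SSSZ, Z)))))))))
  [19] S(S(S(S(S(S(add(Z, mul(add(SZ, Z), add(SSSZ, Z)))))))))
  [20] S(S(S(S(S(S(mul(add(SZ, Z), add(SSSZ, Z))))))))
  [21] S(S(S(S(S(S(mul(S(add(Z, Z)), add(SSSZ, Z))))))))
  [22] S(S(S(S(S(S(add(add(SSSZ, Z), mul(add(Z, Z), add(SSSZ, Z)))))))))
  [23] S(S(S(S(S(S(add(S(add(SSZ, Z)), mul(add(Z, Z), add(SSSZ, Z)))))))))
  [24] S(S(S(S(S(S(S(add(add(SSZ, Z), mul(add(Z, Z), add(SSSZ, Z))))))))))
  [25] S(S(S(S(S(S(S(add(S(add(SZ, Z)), mul(add(Z, Z), add(SSSZ, Z))))))))))
  [26] S(S(S(S(S(S(S(S(add(add(SZ, Z), mul(add(Z, Z), add(SSSZ, Z)))))))))))
  [27] S(S(S(S(S(S(S(S(add(S(add(Z, Z)), mul(add(Z, Z), add(SSSZ, Z)))))))))))
  [28] S(S(S(S(S(S(S(S(S(add(add(Z, Z), mul(add(Z, Z), add(SSSZ, Z))))))))))))
  [29] S(S(S(S(S(S(S(S(S(add(Z, mul(add(Z, Z), add(SSSZ, Z))))))))))))
  [30] S(S(S(S(S(S(S(S(S(mul(add(Z, Z), add(SSSZ, Z)))))))))))
  [31] S(S(S(S(S(S(S(S(S(mul(Z, add(SSSZ, Z)))))))))))
  [32] S^9(Z)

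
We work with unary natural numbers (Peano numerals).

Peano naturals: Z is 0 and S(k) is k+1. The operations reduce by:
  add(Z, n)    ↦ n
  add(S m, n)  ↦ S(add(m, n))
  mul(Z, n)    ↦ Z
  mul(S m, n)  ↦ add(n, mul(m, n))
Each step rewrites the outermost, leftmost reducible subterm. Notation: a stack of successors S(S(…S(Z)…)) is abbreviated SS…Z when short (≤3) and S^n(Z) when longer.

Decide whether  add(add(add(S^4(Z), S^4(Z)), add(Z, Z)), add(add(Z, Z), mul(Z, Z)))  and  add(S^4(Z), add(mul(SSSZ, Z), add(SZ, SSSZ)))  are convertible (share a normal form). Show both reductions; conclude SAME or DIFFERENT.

Term A:
  start: add(add(add(S^4(Z), S^4(Z)), add(Z, Z)), add(add(Z, Z), mul(Z, Z)))
  step 1: add(add(S(add(SSSZ, S^4(Z))), add(Z, Z)), add(add(Z, Z), mul(Z, Z)))
  step 2: add(S(add(add(SSSZ, S^4(Z)), add(Z, Z))), add(add(Z, Z), mul(Z, Z)))
  step 3: S(add(add(add(SSSZ, S^4(Z)), add(Z, Z)), add(add(Z, Z), mul(Z, Z))))
  step 4: S(add(add(S(add(SSZ, S^4(Z))), add(Z, Z)), add(add(Z, Z), mul(Z, Z))))
  step 5: S(add(S(add(add(SSZ, S^4(Z)), add(Z, Z))), add(add(Z, Z), mul(Z, Z))))
  step 6: S(S(add(add(add(SSZ, S^4(Z)), add(Z, Z)), add(add(Z, Z), mul(Z, Z)))))
  step 7: S(S(add(add(S(add(SZ, S^4(Z))), add(Z, Z)), add(add(Z, Z), mul(Z, Z)))))
  step 8: S(S(add(S(add(add(SZ, S^4(Z)), add(Z, Z))), add(add(Z, Z), mul(Z, Z)))))
  step 9: S(S(S(add(add(add(SZ, S^4(Z)), add(Z, Z)), add(add(Z, Z), mul(Z, Z))))))
  step 10: S(S(S(add(add(S(add(Z, S^4(Z))), add(Z, Z)), add(add(Z, Z), mul(Z, Z))))))
  step 11: S(S(S(add(S(add(add(Z, S^4(Z)), add(Z, Z))), add(add(Z, Z), mul(Z, Z))))))
  step 12: S(S(S(S(add(add(add(Z, S^4(Z)), add(Z, Z)), add(add(Z, Z), mul(Z, Z)))))))
  step 13: S(S(S(S(add(add(S^4(Z), add(Z, Z)), add(add(Z, Z), mul(Z, Z)))))))
  step 14: S(S(S(S(add(S(add(SSSZ, add(Z, Z))), add(add(Z, Z), mul(Z, Z)))))))
  step 15: S(S(S(S(S(add(add(SSSZ, add(Z, Z)), add(add(Z, Z), mul(Z, Z))))))))
  step 16: S(S(S(S(S(add(S(add(SSZ, add(Z, Z))), add(add(Z, Z), mul(Z, Z))))))))
  step 17: S(S(S(S(S(S(add(add(SSZ, add(Z, Z)), add(add(Z, Z), mul(Z, Z)))))))))
  step 18: S(S(S(S(S(S(add(S(add(SZ, add(Z, Z))), add(add(Z, Z), mul(Z, Z)))))))))
  step 19: S(S(S(S(S(S(S(add(add(SZ, add(Z, Z)), add(add(Z, Z), mul(Z, Z))))))))))
  step 20: S(S(S(S(S(S(S(add(S(add(Z, add(Z, Z))), add(add(Z, Z), mul(Z, Z))))))))))
  step 21: S(S(S(S(S(S(S(S(add(add(Z, add(Z, Z)), add(add(Z, Z), mul(Z, Z)))))))))))
  step 22: S(S(S(S(S(S(S(S(add(add(Z, Z), add(add(Z, Z), mul(Z, Z)))))))))))
  step 23: S(S(S(S(S(S(S(S(add(Z, add(add(Z, Z), mul(Z, Z)))))))))))
  step 24: S(S(S(S(S(S(S(S(add(add(Z, Z), mul(Z, Z))))))))))
  step 25: S(S(S(S(S(S(S(S(add(Z, mul(Z, Z))))))))))
  step 26: S(S(S(S(S(S(S(S(mul(Z, Z)))))))))
  step 27: S^8(Z)

Term B:
  start: add(S^4(Z), add(mul(SSSZ, Z), add(SZ, SSSZ)))
  step 1: S(add(SSSZ, add(mul(SSSZ, Z), add(SZ, SSSZ))))
  step 2: S(S(add(SSZ, add(mul(SSSZ, Z), add(SZ, SSSZ)))))
  step 3: S(S(S(add(SZ, add(mul(SSSZ, Z), add(SZ, SSSZ))))))
  step 4: S(S(S(S(add(Z, add(mul(SSSZ, Z), add(SZ, SSSZ)))))))
  step 5: S(S(S(S(add(mul(SSSZ, Z), add(SZ, SSSZ))))))
  step 6: S(S(S(S(add(add(Z, mul(SSZ, Z)), add(SZ, SSSZ))))))
  step 7: S(S(S(S(add(mul(SSZ, Z), add(SZ, SSSZ))))))
  step 8: S(S(S(S(add(add(Z, mul(SZ, Z)), add(SZ, SSSZ))))))
  step 9: S(S(S(S(add(mul(SZ, Z), add(SZ, SSSZ))))))
  step 10: S(S(S(S(add(add(Z, mul(Z, Z)), add(SZ, SSSZ))))))
  step 11: S(S(S(S(add(mul(Z, Z), add(SZ, SSSZ))))))
  step 12: S(S(S(S(add(Z, add(SZ, SSSZ))))))
  step 13: S(S(S(S(add(SZ, SSSZ)))))
  step 14: S(S(S(S(S(add(Z, SSSZ))))))
  step 15: S^8(Z)

Answer: SAME — A ⇓ S^8(Z), B ⇓ S^8(Z)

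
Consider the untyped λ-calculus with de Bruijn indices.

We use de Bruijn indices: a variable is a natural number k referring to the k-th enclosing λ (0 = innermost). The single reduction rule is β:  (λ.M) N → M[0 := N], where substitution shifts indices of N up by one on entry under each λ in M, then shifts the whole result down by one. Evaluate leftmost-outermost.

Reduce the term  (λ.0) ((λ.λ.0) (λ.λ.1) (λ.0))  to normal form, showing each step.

  start: (λ.0) ((λ.λ.0) (λ.λ.1) (λ.0))
  [1] (λ.λ.0) (λ.λ.1) (λ.0)
  [2] (λ.0) (λ.0)
  [3] λ.0

Answer: normal form = λ.0  (in 3 steps)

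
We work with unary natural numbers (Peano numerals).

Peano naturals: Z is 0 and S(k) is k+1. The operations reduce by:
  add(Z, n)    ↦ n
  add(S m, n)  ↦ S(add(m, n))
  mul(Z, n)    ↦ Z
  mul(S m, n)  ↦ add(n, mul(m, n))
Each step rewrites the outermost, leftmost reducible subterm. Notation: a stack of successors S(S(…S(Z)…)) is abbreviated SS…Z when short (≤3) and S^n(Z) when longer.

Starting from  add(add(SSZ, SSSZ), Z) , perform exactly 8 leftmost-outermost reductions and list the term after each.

  start: add(add(SSZ, SSSZ), Z)
  step 1: add(S(add(SZ, SSSZ)), Z)
  step 2: S(add(add(SZ, SSSZ), Z))
  step 3: S(add(S(add(Z, SSSZ)), Z))
  step 4: S(S(add(add(Z, SSSZ), Z)))
  step 5: S(S(add(SSSZ, Z)))
  step 6: S(S(S(add(SSZ, Z))))
  step 7: S(S(S(S(add(SZ, Z)))))
  step 8: S(S(S(S(S(add(Z, Z))))))

Answer: after 8 steps: S(S(S(S(S(add(Z, Z))))))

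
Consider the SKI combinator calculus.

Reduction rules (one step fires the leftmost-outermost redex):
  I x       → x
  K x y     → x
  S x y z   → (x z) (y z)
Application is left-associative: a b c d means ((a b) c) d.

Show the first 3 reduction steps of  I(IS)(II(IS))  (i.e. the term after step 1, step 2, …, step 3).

Answer: after 3 steps: S(I(IS))

Derivation:
  start: I(IS)(II(IS))
  step 1: IS(II(IS))
  step 2: S(II(IS))
  step 3: S(I(IS))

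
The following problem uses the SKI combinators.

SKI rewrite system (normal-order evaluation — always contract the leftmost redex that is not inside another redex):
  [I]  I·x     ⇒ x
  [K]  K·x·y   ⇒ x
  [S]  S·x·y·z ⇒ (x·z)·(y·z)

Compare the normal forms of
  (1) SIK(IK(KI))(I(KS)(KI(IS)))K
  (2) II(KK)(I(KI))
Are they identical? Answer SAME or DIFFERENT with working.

Term A:
  start: SIK(IK(KI))(I(KS)(KI(IS)))K
  step 1: I(IK(KI))(K(IK(KI)))(I(KS)(KI(IS)))K
  step 2: IK(KI)(K(IK(KI)))(I(KS)(KI(IS)))K
  step 3: K(KI)(K(IK(KI)))(I(KS)(KI(IS)))K
  step 4: KI(I(KS)(KI(IS)))K
  step 5: IK
  step 6: K

Term B:
  start: II(KK)(I(KI))
  step 1: I(KK)(I(KI))
  step 2: KK(I(KI))
  step 3: K

Answer: SAME — A ⇓ K, B ⇓ K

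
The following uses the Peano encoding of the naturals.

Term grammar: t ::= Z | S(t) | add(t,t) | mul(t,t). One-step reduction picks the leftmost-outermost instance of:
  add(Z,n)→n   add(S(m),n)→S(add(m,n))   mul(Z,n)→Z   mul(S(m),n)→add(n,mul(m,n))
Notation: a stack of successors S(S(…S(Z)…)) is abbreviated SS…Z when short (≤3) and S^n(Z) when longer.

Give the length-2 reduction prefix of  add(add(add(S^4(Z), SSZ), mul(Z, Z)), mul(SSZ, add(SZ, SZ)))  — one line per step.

  start: add(add(add(S^4(Z), SSZ), mul(Z, Z)), mul(SSZ, add(SZ, SZ)))
  →1  add(add(S(add(SSSZ, SSZ)), mul(Z, Z)), mul(SSZ, add(SZ, SZ)))
  →2  add(S(add(add(SSSZ, SSZ), mul(Z, Z))), mul(SSZ, add(SZ, SZ)))

Answer: after 2 steps: add(S(add(add(SSSZ, SSZ), mul(Z, Z))), mul(SSZ, add(SZ, SZ)))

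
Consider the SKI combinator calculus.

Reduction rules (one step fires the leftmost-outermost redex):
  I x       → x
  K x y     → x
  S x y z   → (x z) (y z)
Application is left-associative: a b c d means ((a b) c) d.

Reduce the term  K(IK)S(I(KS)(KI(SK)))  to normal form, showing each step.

  start: K(IK)S(I(KS)(KI(SK)))
  [1] IK(I(KS)(KI(SK)))
  [2] K(I(KS)(KI(SK)))
  [3] K(KS(KI(SK)))
  [4] KS

Answer: normal form = KS  (in 4 steps)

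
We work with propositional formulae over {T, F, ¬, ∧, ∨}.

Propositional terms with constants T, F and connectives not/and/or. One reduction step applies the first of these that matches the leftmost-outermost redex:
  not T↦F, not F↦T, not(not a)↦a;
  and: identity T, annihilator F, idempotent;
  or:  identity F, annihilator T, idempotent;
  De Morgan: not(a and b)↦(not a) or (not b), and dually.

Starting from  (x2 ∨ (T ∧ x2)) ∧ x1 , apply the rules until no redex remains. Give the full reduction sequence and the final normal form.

  start: (x2 ∨ (T ∧ x2)) ∧ x1
  →1  (x2 ∨ x2) ∧ x1
  →2  x2 ∧ x1

Answer: normal form = x2 ∧ x1  (in 2 steps)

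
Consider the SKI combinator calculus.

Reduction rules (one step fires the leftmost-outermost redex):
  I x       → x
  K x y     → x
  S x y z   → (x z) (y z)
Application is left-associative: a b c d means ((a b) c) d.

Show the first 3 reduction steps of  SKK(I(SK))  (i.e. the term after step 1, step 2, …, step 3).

  start: SKK(I(SK))
  →1  K(I(SK))(K(I(SK)))
  →2  I(SK)
  →3  SK

Answer: after 3 steps: SK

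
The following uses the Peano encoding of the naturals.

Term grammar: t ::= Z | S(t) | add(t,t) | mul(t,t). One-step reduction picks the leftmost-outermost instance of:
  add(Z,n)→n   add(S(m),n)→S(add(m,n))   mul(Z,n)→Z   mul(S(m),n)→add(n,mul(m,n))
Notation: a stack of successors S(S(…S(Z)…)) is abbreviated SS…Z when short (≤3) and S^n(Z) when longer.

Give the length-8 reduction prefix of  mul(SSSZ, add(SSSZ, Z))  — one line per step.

  start: mul(SSSZ, add(SSSZ, Z))
  [1] add(add(SSSZ, Z), mul(SSZ, add(SSSZ, Z)))
  [2] add(S(add(SSZ, Z)), mul(SSZ, add(SSSZ, Z)))
  [3] S(add(add(SSZ, Z), mul(SSZ, add(SSSZ, Z))))
  [4] S(add(S(add(SZ, Z)), mul(SSZ, add(SSSZ, Z))))
  [5] S(S(add(add(SZ, Z), mul(SSZ, add(SSSZ, Z)))))
  [6] S(S(add(S(add(Z, Z)), mul(SSZ, add(SSSZ, Z)))))
  [7] S(S(S(add(add(Z, Z), mul(SSZ, add(SSSZ, Z))))))
  [8] S(S(S(add(Z, mul(SSZ, add(SSSZ, Z))))))

Answer: after 8 steps: S(S(S(add(Z, mul(SSZ, add(SSSZ, Z))))))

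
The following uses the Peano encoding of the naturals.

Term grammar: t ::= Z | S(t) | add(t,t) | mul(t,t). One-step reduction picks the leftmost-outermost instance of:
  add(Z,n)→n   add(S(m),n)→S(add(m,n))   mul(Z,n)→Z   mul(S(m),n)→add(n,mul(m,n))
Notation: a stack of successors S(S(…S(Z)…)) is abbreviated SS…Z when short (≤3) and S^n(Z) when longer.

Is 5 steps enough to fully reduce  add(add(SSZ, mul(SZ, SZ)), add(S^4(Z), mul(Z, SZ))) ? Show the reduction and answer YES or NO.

  start: add(add(SSZ, mul(SZ, SZ)), add(S^4(Z), mul(Z, SZ)))
  →1  add(S(add(SZ, mul(SZ, SZ))), add(S^4(Z), mul(Z, SZ)))
  →2  S(add(add(SZ, mul(SZ, SZ)), add(S^4(Z), mul(Z, SZ))))
  →3  S(add(S(add(Z, mul(SZ, SZ))), add(S^4(Z), mul(Z, SZ))))
  →4  S(S(add(add(Z, mul(SZ, SZ)), add(S^4(Z), mul(Z, SZ)))))
  →5  S(S(add(mul(SZ, SZ), add(S^4(Z), mul(Z, SZ)))))

Answer: NO — after 5 steps the term is S(S(add(mul(SZ, SZ), add(S^4(Z), mul(Z, SZ))))), not yet normal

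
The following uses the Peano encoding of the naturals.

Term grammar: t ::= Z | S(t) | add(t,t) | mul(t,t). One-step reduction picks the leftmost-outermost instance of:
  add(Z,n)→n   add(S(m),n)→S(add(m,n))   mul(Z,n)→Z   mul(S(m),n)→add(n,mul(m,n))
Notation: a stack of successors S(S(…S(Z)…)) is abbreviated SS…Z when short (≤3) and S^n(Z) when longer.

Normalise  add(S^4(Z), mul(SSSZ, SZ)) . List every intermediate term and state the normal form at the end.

Answer: normal form = S^7(Z)  (in 15 steps)

Derivation:
  start: add(S^4(Z), mul(SSSZ, SZ))
  step 1: S(add(SSSZ, mul(SSSZ, SZ)))
  step 2: S(S(add(SSZ, mul(SSSZ, SZ))))
  step 3: S(S(S(add(SZ, mul(SSSZ, SZ)))))
  step 4: S(S(S(S(add(Z, mul(SSSZ, SZ))))))
  step 5: S(S(S(S(mul(SSSZ, SZ)))))
  step 6: S(S(S(S(add(SZ, mul(SSZ, SZ))))))
  step 7: S(S(S(S(S(add(Z, mul(SSZ, SZ)))))))
  step 8: S(S(S(S(S(mul(SSZ, SZ))))))
  step 9: S(S(S(S(S(add(SZ, mul(SZ, SZ)))))))
  step 10: S(S(S(S(S(S(add(Z, mul(SZ, SZ))))))))
  step 11: S(S(S(S(S(S(mul(SZ, SZ)))))))
  step 12: S(S(S(S(S(S(add(SZ, mul(Z, SZ))))))))
  step 13: S(S(S(S(S(S(S(add(Z, mul(Z, SZ)))))))))
  step 14: S(S(S(S(S(S(S(mul(Z, SZ))))))))
  step 15: S^7(Z)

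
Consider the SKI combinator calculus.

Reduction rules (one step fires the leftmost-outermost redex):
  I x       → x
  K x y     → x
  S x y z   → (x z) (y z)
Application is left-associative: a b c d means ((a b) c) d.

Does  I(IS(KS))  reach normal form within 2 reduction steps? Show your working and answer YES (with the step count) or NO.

  start: I(IS(KS))
  step 1: IS(KS)
  step 2: S(KS)

Answer: YES — reaches normal form S(KS) in 2 ≤ 2 steps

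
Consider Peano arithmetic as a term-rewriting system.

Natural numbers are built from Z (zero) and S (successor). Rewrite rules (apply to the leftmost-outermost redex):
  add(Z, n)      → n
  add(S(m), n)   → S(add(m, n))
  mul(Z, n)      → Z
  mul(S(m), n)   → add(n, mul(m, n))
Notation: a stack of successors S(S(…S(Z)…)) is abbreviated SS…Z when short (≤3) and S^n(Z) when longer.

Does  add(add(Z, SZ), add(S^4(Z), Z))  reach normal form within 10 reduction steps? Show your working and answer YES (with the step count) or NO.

  start: add(add(Z, SZ), add(S^4(Z), Z))
  →1  add(SZ, add(S^4(Z), Z))
  →2  S(add(Z, add(S^4(Z), Z)))
  →3  S(add(S^4(Z), Z))
  →4  S(S(add(SSSZ, Z)))
  →5  S(S(S(add(SSZ, Z))))
  →6  S(S(S(S(add(SZ, Z)))))
  →7  S(S(S(S(S(add(Z, Z))))))
  →8  S^5(Z)

Answer: YES — reaches normal form S^5(Z) in 8 ≤ 10 steps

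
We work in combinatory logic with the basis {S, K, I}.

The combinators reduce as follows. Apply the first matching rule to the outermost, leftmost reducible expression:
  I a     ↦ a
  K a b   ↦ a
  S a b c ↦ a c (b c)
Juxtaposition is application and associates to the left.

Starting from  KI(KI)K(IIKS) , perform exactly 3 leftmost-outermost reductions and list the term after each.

Answer: after 3 steps: K(IKS)

Working:
  start: KI(KI)K(IIKS)
  →1  IK(IIKS)
  →2  K(IIKS)
  →3  K(IKS)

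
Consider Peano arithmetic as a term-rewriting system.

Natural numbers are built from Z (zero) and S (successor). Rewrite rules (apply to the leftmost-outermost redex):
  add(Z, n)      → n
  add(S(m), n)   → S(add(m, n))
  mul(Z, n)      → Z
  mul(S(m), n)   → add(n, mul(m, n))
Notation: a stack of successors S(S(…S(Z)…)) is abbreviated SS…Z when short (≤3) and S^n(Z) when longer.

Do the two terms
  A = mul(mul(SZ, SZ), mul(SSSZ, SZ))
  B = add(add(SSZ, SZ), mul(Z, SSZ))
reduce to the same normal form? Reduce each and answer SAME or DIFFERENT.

Term A:
  start: mul(mul(SZ, SZ), mul(SSSZ, SZ))
  [1] mul(add(SZ, mul(Z, SZ)), mul(SSSZ, SZ))
  [2] mul(S(add(Z, mul(Z, SZ))), mul(SSSZ, SZ))
  [3] add(mul(SSSZ, SZ), mul(add(Z, mul(Z, SZ)), mul(SSSZ, SZ)))
  [4] add(add(SZ, mul(SSZ, SZ)), mul(add(Z, mul(Z, SZ)), mul(SSSZ, SZ)))
  [5] add(S(add(Z, mul(SSZ, SZ))), mul(add(Z, mul(Z, SZ)), mul(SSSZ, SZ)))
  [6] S(add(add(Z, mul(SSZ, SZ)), mul(add(Z, mul(Z, SZ)), mul(SSSZ, SZ))))
  [7] S(add(mul(SSZ, SZ), mul(add(Z, mul(Z, SZ)), mul(SSSZ, SZ))))
  [8] S(add(add(SZ, mul(SZ, SZ)), mul(add(Z, mul(Z, SZ)), mul(SSSZ, SZ))))
  [9] S(add(S(add(Z, mul(SZ, SZ))), mul(add(Z, mul(Z, SZ)), mul(SSSZ, SZ))))
  [10] S(S(add(add(Z, mul(SZ, SZ)), mul(add(Z, mul(Z, SZ)), mul(SSSZ, SZ)))))
  [11] S(S(add(mul(SZ, SZ), mul(add(Z, mul(Z, SZ)), mul(SSSZ, SZ)))))
  [12] S(S(add(add(SZ, mul(Z, SZ)), mul(add(Z, mul(Z, SZ)), mul(SSSZ, SZ)))))
  [13] S(S(add(S(add(Z, mul(Z, SZ))), mul(add(Z, mul(Z, SZ)), mul(SSSZ, SZ)))))
  [14] S(S(S(add(add(Z, mul(Z, SZ)), mul(add(Z, mul(Z, SZ)), mul(SSSZ, SZ))))))
  [15] S(S(S(add(mul(Z, SZ), mul(add(Z, mul(Z, SZ)), mul(SSSZ, SZ))))))
  [16] S(S(S(add(Z, mul(add(Z, mul(Z, SZ)), mul(SSSZ, SZ))))))
  [17] S(S(S(mul(add(Z, mul(Z, SZ)), mul(SSSZ, SZ)))))
  [18] S(S(S(mul(mul(Z, SZ), mul(SSSZ, SZ)))))
  [19] S(S(S(mul(Z, mul(SSSZ, SZ)))))
  [20] SSSZ

Term B:
  start: add(add(SSZ, SZ), mul(Z, SSZ))
  [1] add(S(add(SZ, SZ)), mul(Z, SSZ))
  [2] S(add(add(SZ, SZ), mul(Z, SSZ)))
  [3] S(add(S(add(Z, SZ)), mul(Z, SSZ)))
  [4] S(S(add(add(Z, SZ), mul(Z, SSZ))))
  [5] S(S(add(SZ, mul(Z, SSZ))))
  [6] S(S(S(add(Z, mul(Z, SSZ)))))
  [7] S(S(S(mul(Z, SSZ))))
  [8] SSSZ

Answer: SAME — A ⇓ SSSZ, B ⇓ SSSZ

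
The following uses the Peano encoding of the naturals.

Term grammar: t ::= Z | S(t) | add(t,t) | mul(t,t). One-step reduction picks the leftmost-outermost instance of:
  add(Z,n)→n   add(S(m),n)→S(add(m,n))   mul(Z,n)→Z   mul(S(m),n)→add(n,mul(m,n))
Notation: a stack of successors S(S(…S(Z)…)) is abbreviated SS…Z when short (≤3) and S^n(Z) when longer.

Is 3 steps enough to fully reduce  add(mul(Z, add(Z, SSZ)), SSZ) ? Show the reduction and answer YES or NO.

  start: add(mul(Z, add(Z, SSZ)), SSZ)
  [1] add(Z, SSZ)
  [2] SSZ

Answer: YES — reaches normal form SSZ in 2 ≤ 3 steps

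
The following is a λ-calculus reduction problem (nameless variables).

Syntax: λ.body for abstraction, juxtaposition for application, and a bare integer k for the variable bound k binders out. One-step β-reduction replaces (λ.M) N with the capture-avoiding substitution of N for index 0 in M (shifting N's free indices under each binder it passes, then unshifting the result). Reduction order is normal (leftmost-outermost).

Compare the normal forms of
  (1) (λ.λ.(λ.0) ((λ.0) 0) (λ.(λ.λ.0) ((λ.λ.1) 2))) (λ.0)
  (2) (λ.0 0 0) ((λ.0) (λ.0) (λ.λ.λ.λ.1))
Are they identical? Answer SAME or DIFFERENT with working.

Term A:
  start: (λ.λ.(λ.0) ((λ.0) 0) (λ.(λ.λ.0) ((λ.λ.1) 2))) (λ.0)
  →1  λ.(λ.0) ((λ.0) 0) (λ.(λ.λ.0) ((λ.λ.1) (λ.0)))
  →2  λ.(λ.0) 0 (λ.(λ.λ.0) ((λ.λ.1) (λ.0)))
  →3  λ.0 (λ.(λ.λ.0) ((λ.λ.1) (λ.0)))
  →4  λ.0 (λ.λ.0)

Term B:
  start: (λ.0 0 0) ((λ.0) (λ.0) (λ.λ.λ.λ.1))
  →1  (λ.0) (λ.0) (λ.λ.λ.λ.1) ((λ.0) (λ.0) (λ.λ.λ.λ.1)) ((λ.0) (λ.0) (λ.λ.λ.λ.1))
  →2  (λ.0) (λ.λ.λ.λ.1) ((λ.0) (λ.0) (λ.λ.λ.λ.1)) ((λ.0) (λ.0) (λ.λ.λ.λ.1))
  →3  (λ.λ.λ.λ.1) ((λ.0) (λ.0) (λ.λ.λ.λ.1)) ((λ.0) (λ.0) (λ.λ.λ.λ.1))
  →4  (λ.λ.λ.1) ((λ.0) (λ.0) (λ.λ.λ.λ.1))
  →5  λ.λ.1

Answer: DIFFERENT — A ⇓ λ.0 (λ.λ.0), B ⇓ λ.λ.1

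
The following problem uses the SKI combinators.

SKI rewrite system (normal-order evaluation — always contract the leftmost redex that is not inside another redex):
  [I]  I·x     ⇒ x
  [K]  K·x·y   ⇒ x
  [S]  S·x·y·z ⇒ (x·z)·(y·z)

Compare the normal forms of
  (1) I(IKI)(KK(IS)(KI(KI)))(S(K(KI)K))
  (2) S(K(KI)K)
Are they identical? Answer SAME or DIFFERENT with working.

Term A:
  start: I(IKI)(KK(IS)(KI(KI)))(S(K(KI)K))
  step 1: IKI(KK(IS)(KI(KI)))(S(K(KI)K))
  step 2: KI(KK(IS)(KI(KI)))(S(K(KI)K))
  step 3: I(S(K(KI)K))
  step 4: S(K(KI)K)
  step 5: S(KI)

Term B:
  start: S(K(KI)K)
  step 1: S(KI)

Answer: SAME — A ⇓ S(KI), B ⇓ S(KI)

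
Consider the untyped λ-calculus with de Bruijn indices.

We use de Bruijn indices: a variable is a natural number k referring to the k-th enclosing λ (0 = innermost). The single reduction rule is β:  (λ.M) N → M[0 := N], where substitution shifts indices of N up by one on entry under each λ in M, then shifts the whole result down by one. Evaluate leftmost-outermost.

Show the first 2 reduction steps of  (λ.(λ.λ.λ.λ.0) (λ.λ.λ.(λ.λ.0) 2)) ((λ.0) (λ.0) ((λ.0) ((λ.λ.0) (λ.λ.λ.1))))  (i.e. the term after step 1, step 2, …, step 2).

Answer: after 2 steps: λ.λ.λ.0

Working:
  start: (λ.(λ.λ.λ.λ.0) (λ.λ.λ.(λ.λ.0) 2)) ((λ.0) (λ.0) ((λ.0) ((λ.λ.0) (λ.λ.λ.1))))
  step 1: (λ.λ.λ.λ.0) (λ.λ.λ.(λ.λ.0) 2)
  step 2: λ.λ.λ.0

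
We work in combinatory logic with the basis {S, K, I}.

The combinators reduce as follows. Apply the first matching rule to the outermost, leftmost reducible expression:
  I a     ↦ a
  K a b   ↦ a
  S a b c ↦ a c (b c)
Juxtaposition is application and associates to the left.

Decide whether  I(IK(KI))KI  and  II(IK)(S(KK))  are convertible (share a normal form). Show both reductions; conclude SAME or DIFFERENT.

Answer: DIFFERENT — A ⇓ I, B ⇓ K(S(KK))

Working:
Term A:
  start: I(IK(KI))KI
  [1] IK(KI)KI
  [2] K(KI)KI
  [3] KII
  [4] I

Term B:
  start: II(IK)(S(KK))
  [1] I(IK)(S(KK))
  [2] IK(S(KK))
  [3] K(S(KK))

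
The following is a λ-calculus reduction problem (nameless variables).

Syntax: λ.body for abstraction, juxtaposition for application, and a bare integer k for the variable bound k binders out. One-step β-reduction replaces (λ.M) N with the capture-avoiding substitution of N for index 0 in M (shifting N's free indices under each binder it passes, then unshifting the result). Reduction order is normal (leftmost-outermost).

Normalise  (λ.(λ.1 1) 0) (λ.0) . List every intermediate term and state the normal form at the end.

Answer: normal form = λ.0  (in 3 steps)

Derivation:
  start: (λ.(λ.1 1) 0) (λ.0)
  step 1: (λ.(λ.0) (λ.0)) (λ.0)
  step 2: (λ.0) (λ.0)
  step 3: λ.0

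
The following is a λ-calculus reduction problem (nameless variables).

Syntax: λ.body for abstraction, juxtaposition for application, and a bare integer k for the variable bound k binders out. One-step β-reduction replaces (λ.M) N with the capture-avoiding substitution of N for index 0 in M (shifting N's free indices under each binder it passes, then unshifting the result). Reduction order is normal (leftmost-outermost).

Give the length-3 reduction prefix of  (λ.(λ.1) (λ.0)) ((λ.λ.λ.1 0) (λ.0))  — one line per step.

  start: (λ.(λ.1) (λ.0)) ((λ.λ.λ.1 0) (λ.0))
  [1] (λ.(λ.λ.λ.1 0) (λ.0)) (λ.0)
  [2] (λ.λ.λ.1 0) (λ.0)
  [3] λ.λ.1 0

Answer: after 3 steps: λ.λ.1 0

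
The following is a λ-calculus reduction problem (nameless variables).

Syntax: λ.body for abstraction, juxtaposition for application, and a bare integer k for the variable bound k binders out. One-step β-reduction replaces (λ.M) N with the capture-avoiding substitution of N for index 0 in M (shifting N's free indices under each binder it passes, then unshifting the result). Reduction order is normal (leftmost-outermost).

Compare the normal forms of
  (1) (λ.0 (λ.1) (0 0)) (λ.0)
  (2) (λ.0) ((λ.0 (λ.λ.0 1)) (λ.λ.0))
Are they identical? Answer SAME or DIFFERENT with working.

Term A:
  start: (λ.0 (λ.1) (0 0)) (λ.0)
  step 1: (λ.0) (λ.λ.0) ((λ.0) (λ.0))
  step 2: (λ.λ.0) ((λ.0) (λ.0))
  step 3: λ.0

Term B:
  start: (λ.0) ((λ.0 (λ.λ.0 1)) (λ.λ.0))
  step 1: (λ.0 (λ.λ.0 1)) (λ.λ.0)
  step 2: (λ.λ.0) (λ.λ.0 1)
  step 3: λ.0

Answer: SAME — A ⇓ λ.0, B ⇓ λ.0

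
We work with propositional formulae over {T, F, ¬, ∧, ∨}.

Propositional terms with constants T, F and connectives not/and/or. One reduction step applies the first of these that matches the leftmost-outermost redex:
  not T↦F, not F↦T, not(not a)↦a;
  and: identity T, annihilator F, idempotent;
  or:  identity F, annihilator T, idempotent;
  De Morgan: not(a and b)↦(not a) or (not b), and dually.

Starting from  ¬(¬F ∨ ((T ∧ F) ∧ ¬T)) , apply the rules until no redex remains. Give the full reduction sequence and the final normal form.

  start: ¬(¬F ∨ ((T ∧ F) ∧ ¬T))
  →1  ¬¬F ∧ ¬((T ∧ F) ∧ ¬T)
  →2  F ∧ ¬((T ∧ F) ∧ ¬T)
  →3  F

Answer: normal form = F  (in 3 steps)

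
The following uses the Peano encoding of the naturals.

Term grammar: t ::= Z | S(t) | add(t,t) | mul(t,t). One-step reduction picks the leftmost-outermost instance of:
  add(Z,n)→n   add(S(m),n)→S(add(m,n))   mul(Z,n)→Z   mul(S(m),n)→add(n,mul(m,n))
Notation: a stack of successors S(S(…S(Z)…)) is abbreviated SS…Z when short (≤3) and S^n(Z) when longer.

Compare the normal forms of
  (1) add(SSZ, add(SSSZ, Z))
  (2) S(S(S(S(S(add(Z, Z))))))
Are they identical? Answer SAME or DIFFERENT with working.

Answer: SAME — A ⇓ S^5(Z), B ⇓ S^5(Z)

Derivation:
Term A:
  start: add(SSZ, add(SSSZ, Z))
  step 1: S(add(SZ, add(SSSZ, Z)))
  step 2: S(S(add(Z, add(SSSZ, Z))))
  step 3: S(S(add(SSSZ, Z)))
  step 4: S(S(S(add(SSZ, Z))))
  step 5: S(S(S(S(add(SZ, Z)))))
  step 6: S(S(S(S(S(add(Z, Z))))))
  step 7: S^5(Z)

Term B:
  start: S(S(S(S(S(add(Z, Z))))))
  step 1: S^5(Z)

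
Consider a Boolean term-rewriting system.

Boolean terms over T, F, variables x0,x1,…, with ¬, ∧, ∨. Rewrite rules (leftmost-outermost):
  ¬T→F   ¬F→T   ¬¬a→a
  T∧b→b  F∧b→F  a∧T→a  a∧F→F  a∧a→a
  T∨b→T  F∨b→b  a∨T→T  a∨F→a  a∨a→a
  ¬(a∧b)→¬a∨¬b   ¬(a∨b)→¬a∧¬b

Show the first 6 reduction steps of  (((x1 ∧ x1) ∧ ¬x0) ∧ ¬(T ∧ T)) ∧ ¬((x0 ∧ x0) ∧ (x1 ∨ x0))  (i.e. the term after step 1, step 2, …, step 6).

Answer: after 6 steps: F

Reduction:
  start: (((x1 ∧ x1) ∧ ¬x0) ∧ ¬(T ∧ T)) ∧ ¬((x0 ∧ x0) ∧ (x1 ∨ x0))
  →1  ((x1 ∧ ¬x0) ∧ ¬(T ∧ T)) ∧ ¬((x0 ∧ x0) ∧ (x1 ∨ x0))
  →2  ((x1 ∧ ¬x0) ∧ (¬T ∨ ¬T)) ∧ ¬((x0 ∧ x0) ∧ (x1 ∨ x0))
  →3  ((x1 ∧ ¬x0) ∧ ¬T) ∧ ¬((x0 ∧ x0) ∧ (x1 ∨ x0))
  →4  ((x1 ∧ ¬x0) ∧ F) ∧ ¬((x0 ∧ x0) ∧ (x1 ∨ x0))
  →5  F ∧ ¬((x0 ∧ x0) ∧ (x1 ∨ x0))
  →6  F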